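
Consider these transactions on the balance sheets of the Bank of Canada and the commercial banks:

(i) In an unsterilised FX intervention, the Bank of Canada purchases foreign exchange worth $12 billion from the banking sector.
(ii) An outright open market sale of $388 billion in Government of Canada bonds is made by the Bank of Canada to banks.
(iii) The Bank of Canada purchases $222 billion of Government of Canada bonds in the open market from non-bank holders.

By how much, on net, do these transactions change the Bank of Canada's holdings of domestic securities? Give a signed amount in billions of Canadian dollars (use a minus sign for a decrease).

FX purchase $12 billion: the Bank of Canada's securities portfolio is untouched → 0.
OMO sale (to banks) $388 billion: securities removed from the Bank of Canada's portfolio → −$388B.
Asset purchase (from non-banks) $222 billion: securities added to the Bank of Canada's portfolio → +$222B.
Net: 0 − 388 + 222 = -$166 billion.

-$166 billion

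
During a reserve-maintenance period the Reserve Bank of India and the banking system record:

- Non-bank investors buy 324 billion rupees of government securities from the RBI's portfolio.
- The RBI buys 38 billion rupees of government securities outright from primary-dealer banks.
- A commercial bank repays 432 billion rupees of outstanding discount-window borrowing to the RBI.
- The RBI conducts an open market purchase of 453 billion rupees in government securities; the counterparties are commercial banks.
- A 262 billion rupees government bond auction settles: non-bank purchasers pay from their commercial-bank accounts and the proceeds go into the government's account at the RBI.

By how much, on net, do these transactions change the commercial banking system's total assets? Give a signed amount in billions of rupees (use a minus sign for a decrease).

-1018 billion

Asset sale (to non-banks) 324 billion rupees: bank balance sheets shrink → −324B.
OMO purchase (from banks) 38 billion rupees: just an asset swap on bank balance sheets → 0.
Discount-window repayment 432 billion rupees: bank balance sheets shrink → −432B.
OMO purchase (from banks) 453 billion rupees: just an asset swap on bank balance sheets → 0.
Government account inflow 262 billion rupees: bank balance sheets shrink → −262B.
Net: −324 + 0 − 432 + 0 − 262 = -1018 billion.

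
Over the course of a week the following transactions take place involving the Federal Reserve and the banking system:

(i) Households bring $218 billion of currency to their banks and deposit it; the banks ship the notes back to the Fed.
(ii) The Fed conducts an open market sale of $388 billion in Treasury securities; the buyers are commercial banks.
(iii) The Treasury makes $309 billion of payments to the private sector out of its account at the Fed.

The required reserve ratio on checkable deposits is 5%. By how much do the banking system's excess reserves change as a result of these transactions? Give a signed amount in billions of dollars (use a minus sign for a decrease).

+$112.65 billion

Currency deposit $218 billion: reserves +$218B, deposits +$218B.
OMO sale (to banks) $388 billion: reserves −$388B, deposits 0.
Government spending $309 billion: reserves +$309B, deposits +$309B.
Totals: Δreserves = +$139B, Δdeposits = +$527B.
Δrequired reserves = 5% × +$527B = +$26.35B.
Δexcess reserves = Δreserves − Δrequired = +$139B − (+$26.35B) = +$112.65 billion.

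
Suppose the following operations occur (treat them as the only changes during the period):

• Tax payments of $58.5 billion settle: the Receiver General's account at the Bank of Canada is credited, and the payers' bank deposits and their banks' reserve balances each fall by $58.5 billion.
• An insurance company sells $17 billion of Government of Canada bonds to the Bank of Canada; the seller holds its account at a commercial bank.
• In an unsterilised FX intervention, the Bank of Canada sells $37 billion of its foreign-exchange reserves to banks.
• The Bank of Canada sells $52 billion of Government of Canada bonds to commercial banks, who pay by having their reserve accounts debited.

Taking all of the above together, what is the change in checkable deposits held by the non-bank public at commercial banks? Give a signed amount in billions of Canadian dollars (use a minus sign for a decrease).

Bank of Canada balance sheet:
  Assets:      Securities −$35B, Foreign assets −$37B
  Liabilities: Bank reserves −$130.5B, Government deposits +$58.5B
Commercial banking system:
  Assets:      Reserves at CB −$130.5B, Securities +$52B, Foreign assets +$37B
  Liabilities: Checkable deposits −$41.5B
So the change in checkable deposits held by the non-bank public at commercial banks is -$41.5 billion.

-$41.5 billion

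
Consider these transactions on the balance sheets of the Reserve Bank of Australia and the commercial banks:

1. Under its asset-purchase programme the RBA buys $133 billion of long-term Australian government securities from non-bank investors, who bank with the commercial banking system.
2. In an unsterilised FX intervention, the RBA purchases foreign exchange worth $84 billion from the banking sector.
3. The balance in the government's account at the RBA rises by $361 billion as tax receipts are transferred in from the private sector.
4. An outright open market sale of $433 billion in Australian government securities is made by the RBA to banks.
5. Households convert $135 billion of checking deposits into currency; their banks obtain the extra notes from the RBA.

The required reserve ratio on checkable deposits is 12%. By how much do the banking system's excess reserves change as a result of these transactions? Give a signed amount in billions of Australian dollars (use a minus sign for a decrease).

-$668.44 billion

Asset purchase (from non-banks) $133 billion: reserves +$133B, deposits +$133B.
FX purchase $84 billion: reserves +$84B, deposits 0.
Government account inflow $361 billion: reserves −$361B, deposits −$361B.
OMO sale (to banks) $433 billion: reserves −$433B, deposits 0.
Currency withdrawal $135 billion: reserves −$135B, deposits −$135B.
Totals: Δreserves = −$712B, Δdeposits = −$363B.
Δrequired reserves = 12% × −$363B = −$43.56B.
Δexcess reserves = Δreserves − Δrequired = −$712B − (−$43.56B) = -$668.44 billion.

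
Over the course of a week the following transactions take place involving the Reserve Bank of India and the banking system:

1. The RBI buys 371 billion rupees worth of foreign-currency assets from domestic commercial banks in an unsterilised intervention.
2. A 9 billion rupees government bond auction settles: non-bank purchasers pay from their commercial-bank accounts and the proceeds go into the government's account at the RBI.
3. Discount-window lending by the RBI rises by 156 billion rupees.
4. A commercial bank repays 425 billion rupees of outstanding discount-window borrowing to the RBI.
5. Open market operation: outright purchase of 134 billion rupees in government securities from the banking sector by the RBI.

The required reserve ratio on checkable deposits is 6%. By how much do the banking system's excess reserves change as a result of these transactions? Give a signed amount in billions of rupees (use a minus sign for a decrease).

FX purchase 371 billion rupees: reserves +371B, deposits 0.
Government account inflow 9 billion rupees: reserves −9B, deposits −9B.
Discount-window loan 156 billion rupees: reserves +156B, deposits 0.
Discount-window repayment 425 billion rupees: reserves −425B, deposits 0.
OMO purchase (from banks) 134 billion rupees: reserves +134B, deposits 0.
Totals: Δreserves = +227B, Δdeposits = −9B.
Δrequired reserves = 6% × −9B = −0.54B.
Δexcess reserves = Δreserves − Δrequired = +227B − (−0.54B) = +227.54 billion.

+227.54 billion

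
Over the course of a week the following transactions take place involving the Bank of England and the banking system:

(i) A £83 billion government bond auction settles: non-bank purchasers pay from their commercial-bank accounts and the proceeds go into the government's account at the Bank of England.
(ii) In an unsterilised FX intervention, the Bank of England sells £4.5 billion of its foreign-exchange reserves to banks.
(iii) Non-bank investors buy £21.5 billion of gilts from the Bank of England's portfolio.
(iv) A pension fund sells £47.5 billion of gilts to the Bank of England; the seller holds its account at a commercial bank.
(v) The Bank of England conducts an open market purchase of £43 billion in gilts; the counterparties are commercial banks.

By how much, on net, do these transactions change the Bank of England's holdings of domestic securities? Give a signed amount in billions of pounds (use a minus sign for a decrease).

Bank of England balance sheet:
  Assets:      Securities +£69B, Foreign assets −£4.5B
  Liabilities: Bank reserves −£18.5B, Government deposits +£83B
Commercial banking system:
  Assets:      Reserves at CB −£18.5B, Securities −£43B, Foreign assets +£4.5B
  Liabilities: Checkable deposits −£57B
So the change in the Bank of England's holdings of domestic securities is +£69 billion.

+£69 billion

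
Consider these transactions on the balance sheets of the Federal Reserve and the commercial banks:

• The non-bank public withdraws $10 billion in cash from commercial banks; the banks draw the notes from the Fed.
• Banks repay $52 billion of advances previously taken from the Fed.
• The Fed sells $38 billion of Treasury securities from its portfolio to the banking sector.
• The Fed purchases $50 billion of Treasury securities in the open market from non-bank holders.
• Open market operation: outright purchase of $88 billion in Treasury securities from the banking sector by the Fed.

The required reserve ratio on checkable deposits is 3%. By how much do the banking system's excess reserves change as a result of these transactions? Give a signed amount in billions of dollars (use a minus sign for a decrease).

+$36.8 billion

Currency withdrawal $10 billion: reserves −$10B, deposits −$10B.
Discount-window repayment $52 billion: reserves −$52B, deposits 0.
OMO sale (to banks) $38 billion: reserves −$38B, deposits 0.
Asset purchase (from non-banks) $50 billion: reserves +$50B, deposits +$50B.
OMO purchase (from banks) $88 billion: reserves +$88B, deposits 0.
Totals: Δreserves = +$38B, Δdeposits = +$40B.
Δrequired reserves = 3% × +$40B = +$1.2B.
Δexcess reserves = Δreserves − Δrequired = +$38B − (+$1.2B) = +$36.8 billion.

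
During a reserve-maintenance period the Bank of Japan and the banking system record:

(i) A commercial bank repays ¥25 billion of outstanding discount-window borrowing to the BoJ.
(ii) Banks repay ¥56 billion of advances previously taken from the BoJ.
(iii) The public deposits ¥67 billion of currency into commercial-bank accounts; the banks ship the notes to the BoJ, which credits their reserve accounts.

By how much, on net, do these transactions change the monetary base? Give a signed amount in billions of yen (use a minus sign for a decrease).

-¥81 billion

Discount-window repayment ¥25 billion: BoJ balance sheet contracts → −¥25B.
Discount-window repayment ¥56 billion: BoJ balance sheet contracts → −¥56B.
Currency deposit ¥67 billion: just a shift between currency and reserves — both are base money → 0.
Net: −25 − 56 + 0 = -¥81 billion.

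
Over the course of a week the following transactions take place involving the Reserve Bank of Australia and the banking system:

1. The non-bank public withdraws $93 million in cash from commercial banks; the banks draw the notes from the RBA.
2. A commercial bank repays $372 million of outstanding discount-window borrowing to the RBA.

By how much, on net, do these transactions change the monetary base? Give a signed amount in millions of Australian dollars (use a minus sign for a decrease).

RBA balance sheet:
  Assets:      Loans to banks −$372M
  Liabilities: Bank reserves −$465M, Currency in circulation +$93M
Commercial banking system:
  Assets:      Reserves at CB −$465M
  Liabilities: Checkable deposits −$93M, Borrowings from CB −$372M
Monetary base = currency + reserves: +$93M + (−$465M) = -$372 million.

-$372 million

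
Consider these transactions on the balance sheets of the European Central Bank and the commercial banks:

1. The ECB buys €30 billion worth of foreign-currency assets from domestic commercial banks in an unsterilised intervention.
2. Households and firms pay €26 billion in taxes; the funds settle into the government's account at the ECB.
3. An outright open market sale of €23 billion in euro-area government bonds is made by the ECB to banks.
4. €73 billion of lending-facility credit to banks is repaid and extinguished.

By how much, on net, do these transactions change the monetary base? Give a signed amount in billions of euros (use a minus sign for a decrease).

ECB balance sheet:
  Assets:      Securities −€23B, Loans to banks −€73B, Foreign assets +€30B
  Liabilities: Bank reserves −€92B, Government deposits +€26B
Commercial banking system:
  Assets:      Reserves at CB −€92B, Securities +€23B, Foreign assets −€30B
  Liabilities: Checkable deposits −€26B, Borrowings from CB −€73B
Monetary base = currency + reserves: 0 + (−€92B) = -€92 billion.

-€92 billion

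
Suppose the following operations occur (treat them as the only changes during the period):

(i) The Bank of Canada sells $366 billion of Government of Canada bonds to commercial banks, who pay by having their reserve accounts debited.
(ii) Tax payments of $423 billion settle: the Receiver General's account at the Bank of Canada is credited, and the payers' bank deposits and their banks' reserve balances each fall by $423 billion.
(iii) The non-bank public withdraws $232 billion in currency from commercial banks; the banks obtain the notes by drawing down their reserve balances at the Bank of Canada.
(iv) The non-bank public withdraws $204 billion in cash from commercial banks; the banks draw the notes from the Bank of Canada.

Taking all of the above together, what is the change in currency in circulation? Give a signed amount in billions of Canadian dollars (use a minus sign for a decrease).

Bank of Canada balance sheet:
  Assets:      Securities −$366B
  Liabilities: Bank reserves −$1225B, Currency in circulation +$436B, Government deposits +$423B
So the change in currency in circulation is +$436 billion.

+$436 billion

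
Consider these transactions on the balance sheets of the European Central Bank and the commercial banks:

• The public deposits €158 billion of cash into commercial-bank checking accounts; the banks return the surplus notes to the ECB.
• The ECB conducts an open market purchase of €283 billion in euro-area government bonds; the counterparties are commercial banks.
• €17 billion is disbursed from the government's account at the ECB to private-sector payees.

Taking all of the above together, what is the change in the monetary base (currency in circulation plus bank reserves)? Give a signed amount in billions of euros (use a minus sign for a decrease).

+€300 billion

Currency deposit €158 billion: just a shift between currency and reserves — both are base money → 0.
OMO purchase (from banks) €283 billion: ECB balance sheet expands → +€283B.
Government spending €17 billion: a non-base liability converts back to reserves → +€17B.
Net: 0 + 283 + 17 = +€300 billion.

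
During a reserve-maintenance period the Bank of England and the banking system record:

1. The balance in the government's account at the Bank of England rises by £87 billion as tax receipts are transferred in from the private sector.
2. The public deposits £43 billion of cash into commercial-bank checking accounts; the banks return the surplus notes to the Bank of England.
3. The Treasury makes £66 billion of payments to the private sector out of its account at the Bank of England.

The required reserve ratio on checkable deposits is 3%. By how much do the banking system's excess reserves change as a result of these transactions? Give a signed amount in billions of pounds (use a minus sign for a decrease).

Government account inflow £87 billion: reserves −£87B, deposits −£87B.
Currency deposit £43 billion: reserves +£43B, deposits +£43B.
Government spending £66 billion: reserves +£66B, deposits +£66B.
Totals: Δreserves = +£22B, Δdeposits = +£22B.
Δrequired reserves = 3% × +£22B = +£0.66B.
Δexcess reserves = Δreserves − Δrequired = +£22B − (+£0.66B) = +£21.34 billion.

+£21.34 billion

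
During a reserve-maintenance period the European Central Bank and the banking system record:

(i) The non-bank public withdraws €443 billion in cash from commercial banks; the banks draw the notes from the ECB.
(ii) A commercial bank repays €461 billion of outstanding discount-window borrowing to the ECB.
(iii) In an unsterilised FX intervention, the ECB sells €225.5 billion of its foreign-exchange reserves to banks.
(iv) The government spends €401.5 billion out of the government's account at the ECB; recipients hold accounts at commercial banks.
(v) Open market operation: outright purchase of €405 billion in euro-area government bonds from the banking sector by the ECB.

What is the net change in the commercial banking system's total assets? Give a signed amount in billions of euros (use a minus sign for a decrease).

-€502.5 billion

ECB balance sheet:
  Assets:      Securities +€405B, Loans to banks −€461B, Foreign assets −€225.5B
  Liabilities: Bank reserves −€323B, Currency in circulation +€443B, Government deposits −€401.5B
Commercial banking system:
  Assets:      Reserves at CB −€323B, Securities −€405B, Foreign assets +€225.5B
  Liabilities: Checkable deposits −€41.5B, Borrowings from CB −€461B
Change in total bank assets = -€502.5 billion.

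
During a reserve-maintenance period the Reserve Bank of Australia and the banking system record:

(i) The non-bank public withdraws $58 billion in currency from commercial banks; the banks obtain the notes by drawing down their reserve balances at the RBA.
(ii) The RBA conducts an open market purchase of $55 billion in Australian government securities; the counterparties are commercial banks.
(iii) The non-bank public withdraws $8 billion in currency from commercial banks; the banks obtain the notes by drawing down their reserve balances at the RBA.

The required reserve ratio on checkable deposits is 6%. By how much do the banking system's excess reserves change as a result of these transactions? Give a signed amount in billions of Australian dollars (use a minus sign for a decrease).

-$7.04 billion

Currency withdrawal $58 billion: reserves −$58B, deposits −$58B.
OMO purchase (from banks) $55 billion: reserves +$55B, deposits 0.
Currency withdrawal $8 billion: reserves −$8B, deposits −$8B.
Totals: Δreserves = −$11B, Δdeposits = −$66B.
Δrequired reserves = 6% × −$66B = −$3.96B.
Δexcess reserves = Δreserves − Δrequired = −$11B − (−$3.96B) = -$7.04 billion.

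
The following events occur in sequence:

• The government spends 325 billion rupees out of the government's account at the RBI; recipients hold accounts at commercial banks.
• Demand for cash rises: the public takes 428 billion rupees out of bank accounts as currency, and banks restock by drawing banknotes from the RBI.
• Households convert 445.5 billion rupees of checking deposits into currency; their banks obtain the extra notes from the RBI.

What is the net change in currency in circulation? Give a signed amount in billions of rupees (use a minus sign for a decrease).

+873.5 billion

Government spending 325 billion rupees: no currency enters or leaves circulation → 0.
Currency withdrawal 428 billion rupees: notes leave the central bank → +428B.
Currency withdrawal 445.5 billion rupees: notes leave the central bank → +445.5B.
Net: 0 + 428 + 445.5 = +873.5 billion.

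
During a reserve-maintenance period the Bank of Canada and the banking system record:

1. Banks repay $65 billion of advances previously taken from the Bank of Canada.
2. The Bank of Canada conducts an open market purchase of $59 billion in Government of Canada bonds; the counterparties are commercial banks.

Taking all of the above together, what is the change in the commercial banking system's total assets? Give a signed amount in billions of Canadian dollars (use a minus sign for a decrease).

-$65 billion

Discount-window repayment $65 billion: bank balance sheets shrink → −$65B.
OMO purchase (from banks) $59 billion: just an asset swap on bank balance sheets → 0.
Net: −65 + 0 = -$65 billion.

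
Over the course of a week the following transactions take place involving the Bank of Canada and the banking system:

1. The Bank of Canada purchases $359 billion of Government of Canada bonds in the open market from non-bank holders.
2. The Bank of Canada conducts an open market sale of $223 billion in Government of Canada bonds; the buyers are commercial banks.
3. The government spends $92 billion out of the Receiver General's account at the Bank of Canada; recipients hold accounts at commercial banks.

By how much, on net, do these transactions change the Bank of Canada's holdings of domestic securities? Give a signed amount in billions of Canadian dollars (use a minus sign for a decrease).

Bank of Canada balance sheet:
  Assets:      Securities +$136B
  Liabilities: Bank reserves +$228B, Government deposits −$92B
So the change in the Bank of Canada's holdings of domestic securities is +$136 billion.

+$136 billion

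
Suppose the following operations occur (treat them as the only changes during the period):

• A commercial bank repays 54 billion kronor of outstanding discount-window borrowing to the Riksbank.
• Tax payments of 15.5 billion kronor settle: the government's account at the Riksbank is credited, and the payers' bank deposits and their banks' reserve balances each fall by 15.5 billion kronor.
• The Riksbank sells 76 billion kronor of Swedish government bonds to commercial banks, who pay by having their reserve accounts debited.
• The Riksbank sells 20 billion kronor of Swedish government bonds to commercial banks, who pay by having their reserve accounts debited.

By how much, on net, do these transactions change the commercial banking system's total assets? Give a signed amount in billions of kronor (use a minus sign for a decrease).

Discount-window repayment 54 billion kronor: bank balance sheets shrink → −54B.
Government account inflow 15.5 billion kronor: bank balance sheets shrink → −15.5B.
OMO sale (to banks) 76 billion kronor: just an asset swap on bank balance sheets → 0.
OMO sale (to banks) 20 billion kronor: just an asset swap on bank balance sheets → 0.
Net: −54 − 15.5 + 0 + 0 = -69.5 billion.

-69.5 billion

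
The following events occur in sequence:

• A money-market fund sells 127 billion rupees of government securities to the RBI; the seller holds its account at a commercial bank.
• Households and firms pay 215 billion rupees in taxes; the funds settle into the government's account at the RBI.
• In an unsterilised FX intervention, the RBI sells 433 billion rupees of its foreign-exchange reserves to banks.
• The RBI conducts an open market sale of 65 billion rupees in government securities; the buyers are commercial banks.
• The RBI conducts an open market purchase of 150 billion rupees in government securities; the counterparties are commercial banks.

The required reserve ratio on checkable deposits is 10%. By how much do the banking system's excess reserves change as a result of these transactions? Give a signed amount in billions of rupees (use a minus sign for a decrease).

Asset purchase (from non-banks) 127 billion rupees: reserves +127B, deposits +127B.
Government account inflow 215 billion rupees: reserves −215B, deposits −215B.
FX sale 433 billion rupees: reserves −433B, deposits 0.
OMO sale (to banks) 65 billion rupees: reserves −65B, deposits 0.
OMO purchase (from banks) 150 billion rupees: reserves +150B, deposits 0.
Totals: Δreserves = −436B, Δdeposits = −88B.
Δrequired reserves = 10% × −88B = −8.8B.
Δexcess reserves = Δreserves − Δrequired = −436B − (−8.8B) = -427.2 billion.

-427.2 billion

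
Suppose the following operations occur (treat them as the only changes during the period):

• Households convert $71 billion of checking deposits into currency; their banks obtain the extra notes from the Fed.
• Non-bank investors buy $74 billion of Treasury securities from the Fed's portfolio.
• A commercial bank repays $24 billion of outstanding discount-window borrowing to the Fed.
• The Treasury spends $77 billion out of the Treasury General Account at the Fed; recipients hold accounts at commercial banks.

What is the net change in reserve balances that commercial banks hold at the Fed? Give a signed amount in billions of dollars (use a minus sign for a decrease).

-$92 billion

Currency withdrawal $71 billion: banks swap reserves for currency → −$71B.
Asset sale (to non-banks) $74 billion: the non-bank buyers' banks settle from reserves → −$74B.
Discount-window repayment $24 billion: repayment is debited from reserves → −$24B.
Government spending $77 billion: government payments flow into bank reserve accounts → +$77B.
Net: −71 − 74 − 24 + 77 = -$92 billion.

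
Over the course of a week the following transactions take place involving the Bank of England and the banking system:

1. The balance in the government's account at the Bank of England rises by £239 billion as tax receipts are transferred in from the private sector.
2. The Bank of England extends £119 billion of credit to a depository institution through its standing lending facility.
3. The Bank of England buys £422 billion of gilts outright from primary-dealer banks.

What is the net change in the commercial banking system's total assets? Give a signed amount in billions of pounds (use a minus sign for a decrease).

-£120 billion

Government account inflow £239 billion: bank balance sheets shrink → −£239B.
Discount-window loan £119 billion: bank balance sheets expand → +£119B.
OMO purchase (from banks) £422 billion: just an asset swap on bank balance sheets → 0.
Net: −239 + 119 + 0 = -£120 billion.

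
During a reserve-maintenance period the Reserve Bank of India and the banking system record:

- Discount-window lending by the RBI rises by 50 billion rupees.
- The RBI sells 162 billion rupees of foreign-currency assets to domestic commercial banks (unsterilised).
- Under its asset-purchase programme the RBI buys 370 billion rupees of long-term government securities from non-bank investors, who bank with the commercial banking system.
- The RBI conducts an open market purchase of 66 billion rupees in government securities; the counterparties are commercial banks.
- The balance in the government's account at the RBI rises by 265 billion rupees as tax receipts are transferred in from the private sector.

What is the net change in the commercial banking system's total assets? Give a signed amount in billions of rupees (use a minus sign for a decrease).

RBI balance sheet:
  Assets:      Securities +436B, Loans to banks +50B, Foreign assets −162B
  Liabilities: Bank reserves +59B, Government deposits +265B
Commercial banking system:
  Assets:      Reserves at CB +59B, Securities −66B, Foreign assets +162B
  Liabilities: Checkable deposits +105B, Borrowings from CB +50B
Change in total bank assets = +155 billion.

+155 billion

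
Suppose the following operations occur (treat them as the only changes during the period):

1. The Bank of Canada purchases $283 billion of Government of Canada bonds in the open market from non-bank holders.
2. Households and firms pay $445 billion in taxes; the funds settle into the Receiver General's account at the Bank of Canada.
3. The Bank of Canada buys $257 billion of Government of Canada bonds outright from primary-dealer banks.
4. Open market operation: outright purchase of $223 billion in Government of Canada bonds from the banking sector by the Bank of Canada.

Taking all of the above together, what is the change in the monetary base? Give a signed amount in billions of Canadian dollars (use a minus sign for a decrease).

+$318 billion

Asset purchase (from non-banks) $283 billion: Bank of Canada balance sheet expands → +$283B.
Government account inflow $445 billion: reserves shift to a non-base liability → −$445B.
OMO purchase (from banks) $257 billion: Bank of Canada balance sheet expands → +$257B.
OMO purchase (from banks) $223 billion: Bank of Canada balance sheet expands → +$223B.
Net: 283 − 445 + 257 + 223 = +$318 billion.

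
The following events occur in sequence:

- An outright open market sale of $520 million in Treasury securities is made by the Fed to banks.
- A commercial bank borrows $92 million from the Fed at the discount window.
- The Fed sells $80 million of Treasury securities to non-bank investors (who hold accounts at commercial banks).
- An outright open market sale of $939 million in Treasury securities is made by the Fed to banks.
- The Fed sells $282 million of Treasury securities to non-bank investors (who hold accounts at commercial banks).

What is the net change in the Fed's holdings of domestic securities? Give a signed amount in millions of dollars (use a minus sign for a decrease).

OMO sale (to banks) $520 million: securities removed from the Fed's portfolio → −$520M.
Discount-window loan $92 million: the Fed's securities portfolio is untouched → 0.
Asset sale (to non-banks) $80 million: securities removed from the Fed's portfolio → −$80M.
OMO sale (to banks) $939 million: securities removed from the Fed's portfolio → −$939M.
Asset sale (to non-banks) $282 million: securities removed from the Fed's portfolio → −$282M.
Net: −520 + 0 − 80 − 939 − 282 = -$1821 million.

-$1821 million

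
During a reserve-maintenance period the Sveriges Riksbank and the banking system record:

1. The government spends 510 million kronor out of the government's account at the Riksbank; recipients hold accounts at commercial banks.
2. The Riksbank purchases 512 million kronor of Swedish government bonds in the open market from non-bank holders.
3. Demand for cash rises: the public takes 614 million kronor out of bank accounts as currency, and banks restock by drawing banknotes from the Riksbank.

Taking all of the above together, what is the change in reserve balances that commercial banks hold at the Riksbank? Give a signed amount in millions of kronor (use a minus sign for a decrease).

Riksbank balance sheet:
  Assets:      Securities +512M
  Liabilities: Bank reserves +408M, Currency in circulation +614M, Government deposits −510M
Commercial banking system:
  Assets:      Reserves at CB +408M
  Liabilities: Checkable deposits +408M
So the change in reserve balances that commercial banks hold at the Riksbank is +408 million.

+408 million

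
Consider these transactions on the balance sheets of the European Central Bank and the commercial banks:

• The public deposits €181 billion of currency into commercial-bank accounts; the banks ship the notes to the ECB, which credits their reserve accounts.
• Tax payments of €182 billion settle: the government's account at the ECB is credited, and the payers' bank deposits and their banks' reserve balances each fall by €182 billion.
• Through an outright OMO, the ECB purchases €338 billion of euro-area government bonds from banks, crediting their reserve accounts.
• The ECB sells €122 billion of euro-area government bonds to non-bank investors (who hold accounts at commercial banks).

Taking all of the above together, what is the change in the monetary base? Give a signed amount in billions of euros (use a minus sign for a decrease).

+€34 billion

Currency deposit €181 billion: just a shift between currency and reserves — both are base money → 0.
Government account inflow €182 billion: reserves shift to a non-base liability → −€182B.
OMO purchase (from banks) €338 billion: ECB balance sheet expands → +€338B.
Asset sale (to non-banks) €122 billion: ECB balance sheet contracts → −€122B.
Net: 0 − 182 + 338 − 122 = +€34 billion.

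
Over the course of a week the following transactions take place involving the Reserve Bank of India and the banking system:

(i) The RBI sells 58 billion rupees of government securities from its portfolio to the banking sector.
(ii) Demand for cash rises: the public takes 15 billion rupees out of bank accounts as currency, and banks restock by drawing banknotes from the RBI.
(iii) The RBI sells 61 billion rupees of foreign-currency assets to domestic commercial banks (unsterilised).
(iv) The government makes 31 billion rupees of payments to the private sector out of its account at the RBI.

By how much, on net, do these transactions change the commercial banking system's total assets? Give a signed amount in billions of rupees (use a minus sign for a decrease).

OMO sale (to banks) 58 billion rupees: just an asset swap on bank balance sheets → 0.
Currency withdrawal 15 billion rupees: bank balance sheets shrink → −15B.
FX sale 61 billion rupees: just an asset swap on bank balance sheets → 0.
Government spending 31 billion rupees: bank balance sheets expand → +31B.
Net: 0 − 15 + 0 + 31 = +16 billion.

+16 billion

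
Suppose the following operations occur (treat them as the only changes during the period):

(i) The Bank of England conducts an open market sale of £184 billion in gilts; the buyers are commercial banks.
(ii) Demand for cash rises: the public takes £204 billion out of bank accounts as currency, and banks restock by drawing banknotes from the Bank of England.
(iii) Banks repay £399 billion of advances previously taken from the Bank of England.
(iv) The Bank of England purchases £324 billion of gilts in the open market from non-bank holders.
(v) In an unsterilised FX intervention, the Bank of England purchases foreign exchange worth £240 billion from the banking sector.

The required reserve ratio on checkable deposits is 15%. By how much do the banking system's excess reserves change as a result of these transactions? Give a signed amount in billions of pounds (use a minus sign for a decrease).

OMO sale (to banks) £184 billion: reserves −£184B, deposits 0.
Currency withdrawal £204 billion: reserves −£204B, deposits −£204B.
Discount-window repayment £399 billion: reserves −£399B, deposits 0.
Asset purchase (from non-banks) £324 billion: reserves +£324B, deposits +£324B.
FX purchase £240 billion: reserves +£240B, deposits 0.
Totals: Δreserves = −£223B, Δdeposits = +£120B.
Δrequired reserves = 15% × +£120B = +£18B.
Δexcess reserves = Δreserves − Δrequired = −£223B − (+£18B) = -£241 billion.

-£241 billion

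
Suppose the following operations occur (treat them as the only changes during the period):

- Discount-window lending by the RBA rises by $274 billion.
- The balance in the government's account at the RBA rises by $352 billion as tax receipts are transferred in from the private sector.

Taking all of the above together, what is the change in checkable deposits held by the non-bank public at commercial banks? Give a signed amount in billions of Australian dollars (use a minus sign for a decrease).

-$352 billion

Discount-window loan $274 billion: the counterparty is a bank, so public deposits are unchanged → 0.
Government account inflow $352 billion: non-bank counterparties' bank balances fall → −$352B.
Net: 0 − 352 = -$352 billion.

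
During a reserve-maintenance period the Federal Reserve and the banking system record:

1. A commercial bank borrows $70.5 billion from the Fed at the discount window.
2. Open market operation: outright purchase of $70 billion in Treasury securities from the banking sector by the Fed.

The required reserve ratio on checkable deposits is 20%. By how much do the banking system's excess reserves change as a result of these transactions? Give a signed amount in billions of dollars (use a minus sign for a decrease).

Discount-window loan $70.5 billion: reserves +$70.5B, deposits 0.
OMO purchase (from banks) $70 billion: reserves +$70B, deposits 0.
Totals: Δreserves = +$140.5B, Δdeposits = 0.
Δrequired reserves = 20% × 0 = 0.
Δexcess reserves = Δreserves − Δrequired = +$140.5B − (0) = +$140.5 billion.

+$140.5 billion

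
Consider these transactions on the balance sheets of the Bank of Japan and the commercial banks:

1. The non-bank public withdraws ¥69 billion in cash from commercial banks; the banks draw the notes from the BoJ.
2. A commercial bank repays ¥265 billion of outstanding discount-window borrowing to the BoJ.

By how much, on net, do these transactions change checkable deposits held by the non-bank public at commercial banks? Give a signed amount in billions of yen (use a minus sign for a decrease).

BoJ balance sheet:
  Assets:      Loans to banks −¥265B
  Liabilities: Bank reserves −¥334B, Currency in circulation +¥69B
Commercial banking system:
  Assets:      Reserves at CB −¥334B
  Liabilities: Checkable deposits −¥69B, Borrowings from CB −¥265B
So the change in checkable deposits held by the non-bank public at commercial banks is -¥69 billion.

-¥69 billion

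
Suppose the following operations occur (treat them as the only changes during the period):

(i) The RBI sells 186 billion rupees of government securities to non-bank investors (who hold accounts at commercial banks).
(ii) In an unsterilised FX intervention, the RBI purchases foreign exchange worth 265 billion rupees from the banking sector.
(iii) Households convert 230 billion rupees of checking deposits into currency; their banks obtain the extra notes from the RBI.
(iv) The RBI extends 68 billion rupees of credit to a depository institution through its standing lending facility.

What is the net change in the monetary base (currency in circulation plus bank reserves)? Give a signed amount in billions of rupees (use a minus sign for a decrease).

+147 billion

RBI balance sheet:
  Assets:      Securities −186B, Loans to banks +68B, Foreign assets +265B
  Liabilities: Bank reserves −83B, Currency in circulation +230B
Monetary base = currency + reserves: +230B + (−83B) = +147 billion.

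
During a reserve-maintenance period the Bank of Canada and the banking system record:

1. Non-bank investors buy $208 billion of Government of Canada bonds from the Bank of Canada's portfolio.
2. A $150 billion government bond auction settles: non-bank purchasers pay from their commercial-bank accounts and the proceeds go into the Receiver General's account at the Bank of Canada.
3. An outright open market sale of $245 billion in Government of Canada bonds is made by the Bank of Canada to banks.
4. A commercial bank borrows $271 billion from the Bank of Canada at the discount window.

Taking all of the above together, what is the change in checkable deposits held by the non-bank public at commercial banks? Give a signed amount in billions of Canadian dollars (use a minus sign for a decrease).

Bank of Canada balance sheet:
  Assets:      Securities −$453B, Loans to banks +$271B
  Liabilities: Bank reserves −$332B, Government deposits +$150B
Commercial banking system:
  Assets:      Reserves at CB −$332B, Securities +$245B
  Liabilities: Checkable deposits −$358B, Borrowings from CB +$271B
So the change in checkable deposits held by the non-bank public at commercial banks is -$358 billion.

-$358 billion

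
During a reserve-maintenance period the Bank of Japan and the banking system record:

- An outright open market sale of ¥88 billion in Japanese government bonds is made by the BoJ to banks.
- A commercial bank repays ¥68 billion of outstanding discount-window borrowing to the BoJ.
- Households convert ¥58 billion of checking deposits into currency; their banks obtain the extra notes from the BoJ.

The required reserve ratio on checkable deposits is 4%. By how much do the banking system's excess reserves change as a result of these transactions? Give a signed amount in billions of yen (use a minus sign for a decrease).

OMO sale (to banks) ¥88 billion: reserves −¥88B, deposits 0.
Discount-window repayment ¥68 billion: reserves −¥68B, deposits 0.
Currency withdrawal ¥58 billion: reserves −¥58B, deposits −¥58B.
Totals: Δreserves = −¥214B, Δdeposits = −¥58B.
Δrequired reserves = 4% × −¥58B = −¥2.32B.
Δexcess reserves = Δreserves − Δrequired = −¥214B − (−¥2.32B) = -¥211.68 billion.

-¥211.68 billion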